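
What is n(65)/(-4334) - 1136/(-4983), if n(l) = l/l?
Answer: 447131/1963302 ≈ 0.22774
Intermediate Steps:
n(l) = 1
n(65)/(-4334) - 1136/(-4983) = 1/(-4334) - 1136/(-4983) = 1*(-1/4334) - 1136*(-1/4983) = -1/4334 + 1136/4983 = 447131/1963302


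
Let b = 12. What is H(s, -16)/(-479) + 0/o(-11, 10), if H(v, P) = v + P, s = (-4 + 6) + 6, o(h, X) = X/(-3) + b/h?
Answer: 8/479 ≈ 0.016701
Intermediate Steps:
o(h, X) = 12/h - X/3 (o(h, X) = X/(-3) + 12/h = X*(-⅓) + 12/h = -X/3 + 12/h = 12/h - X/3)
s = 8 (s = 2 + 6 = 8)
H(v, P) = P + v
H(s, -16)/(-479) + 0/o(-11, 10) = (-16 + 8)/(-479) + 0/(12/(-11) - ⅓*10) = -8*(-1/479) + 0/(12*(-1/11) - 10/3) = 8/479 + 0/(-12/11 - 10/3) = 8/479 + 0/(-146/33) = 8/479 + 0*(-33/146) = 8/479 + 0 = 8/479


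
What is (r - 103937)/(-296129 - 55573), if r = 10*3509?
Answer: 22949/117234 ≈ 0.19575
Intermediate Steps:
r = 35090
(r - 103937)/(-296129 - 55573) = (35090 - 103937)/(-296129 - 55573) = -68847/(-351702) = -68847*(-1/351702) = 22949/117234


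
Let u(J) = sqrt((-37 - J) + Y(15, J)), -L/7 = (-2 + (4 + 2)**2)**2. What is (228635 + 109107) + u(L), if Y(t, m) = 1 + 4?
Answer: 337742 + 2*sqrt(2015) ≈ 3.3783e+5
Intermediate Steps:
Y(t, m) = 5
L = -8092 (L = -7*(-2 + (4 + 2)**2)**2 = -7*(-2 + 6**2)**2 = -7*(-2 + 36)**2 = -7*34**2 = -7*1156 = -8092)
u(J) = sqrt(-32 - J) (u(J) = sqrt((-37 - J) + 5) = sqrt(-32 - J))
(228635 + 109107) + u(L) = (228635 + 109107) + sqrt(-32 - 1*(-8092)) = 337742 + sqrt(-32 + 8092) = 337742 + sqrt(8060) = 337742 + 2*sqrt(2015)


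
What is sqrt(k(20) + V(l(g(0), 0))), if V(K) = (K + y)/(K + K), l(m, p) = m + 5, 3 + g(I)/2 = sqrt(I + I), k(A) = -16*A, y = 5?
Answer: I*sqrt(322) ≈ 17.944*I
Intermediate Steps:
g(I) = -6 + 2*sqrt(2)*sqrt(I) (g(I) = -6 + 2*sqrt(I + I) = -6 + 2*sqrt(2*I) = -6 + 2*(sqrt(2)*sqrt(I)) = -6 + 2*sqrt(2)*sqrt(I))
l(m, p) = 5 + m
V(K) = (5 + K)/(2*K) (V(K) = (K + 5)/(K + K) = (5 + K)/((2*K)) = (5 + K)*(1/(2*K)) = (5 + K)/(2*K))
sqrt(k(20) + V(l(g(0), 0))) = sqrt(-16*20 + (5 + (5 + (-6 + 2*sqrt(2)*sqrt(0))))/(2*(5 + (-6 + 2*sqrt(2)*sqrt(0))))) = sqrt(-320 + (5 + (5 + (-6 + 2*sqrt(2)*0)))/(2*(5 + (-6 + 2*sqrt(2)*0)))) = sqrt(-320 + (5 + (5 + (-6 + 0)))/(2*(5 + (-6 + 0)))) = sqrt(-320 + (5 + (5 - 6))/(2*(5 - 6))) = sqrt(-320 + (1/2)*(5 - 1)/(-1)) = sqrt(-320 + (1/2)*(-1)*4) = sqrt(-320 - 2) = sqrt(-322) = I*sqrt(322)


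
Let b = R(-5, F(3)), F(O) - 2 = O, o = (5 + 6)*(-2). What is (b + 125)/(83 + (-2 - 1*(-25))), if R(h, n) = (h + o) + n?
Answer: 103/106 ≈ 0.97170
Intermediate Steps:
o = -22 (o = 11*(-2) = -22)
F(O) = 2 + O
R(h, n) = -22 + h + n (R(h, n) = (h - 22) + n = (-22 + h) + n = -22 + h + n)
b = -22 (b = -22 - 5 + (2 + 3) = -22 - 5 + 5 = -22)
(b + 125)/(83 + (-2 - 1*(-25))) = (-22 + 125)/(83 + (-2 - 1*(-25))) = 103/(83 + (-2 + 25)) = 103/(83 + 23) = 103/106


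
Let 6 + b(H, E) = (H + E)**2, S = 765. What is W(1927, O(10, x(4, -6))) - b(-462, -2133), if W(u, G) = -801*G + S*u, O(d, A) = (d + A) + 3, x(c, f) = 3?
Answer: -5272680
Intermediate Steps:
O(d, A) = 3 + A + d (O(d, A) = (A + d) + 3 = 3 + A + d)
W(u, G) = -801*G + 765*u
b(H, E) = -6 + (E + H)**2 (b(H, E) = -6 + (H + E)**2 = -6 + (E + H)**2)
W(1927, O(10, x(4, -6))) - b(-462, -2133) = (-801*(3 + 3 + 10) + 765*1927) - (-6 + (-2133 - 462)**2) = (-801*16 + 1474155) - (-6 + (-2595)**2) = (-12816 + 1474155) - (-6 + 6734025) = 1461339 - 1*6734019 = 1461339 - 6734019 = -5272680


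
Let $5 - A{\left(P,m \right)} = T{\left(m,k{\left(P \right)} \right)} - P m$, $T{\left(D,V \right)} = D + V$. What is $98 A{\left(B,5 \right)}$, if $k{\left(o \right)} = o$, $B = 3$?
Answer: $1176$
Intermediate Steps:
$A{\left(P,m \right)} = 5 - P - m + P m$ ($A{\left(P,m \right)} = 5 - \left(\left(m + P\right) - P m\right) = 5 - \left(\left(P + m\right) - P m\right) = 5 - \left(P + m - P m\right) = 5 - P - m + P m$)
$98 A{\left(B,5 \right)} = 98 \left(5 - 3 - 5 + 3 \cdot 5\right) = 98 \left(5 - 3 - 5 + 15\right) = 98 \cdot 12 = 1176$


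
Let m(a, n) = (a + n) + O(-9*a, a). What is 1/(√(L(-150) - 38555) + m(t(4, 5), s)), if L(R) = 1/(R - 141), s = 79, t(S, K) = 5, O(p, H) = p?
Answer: 11349/11662117 - I*√3264876246/11662117 ≈ 0.00097315 - 0.0048995*I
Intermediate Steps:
L(R) = 1/(-141 + R)
m(a, n) = n - 8*a (m(a, n) = (a + n) - 9*a = n - 8*a)
1/(√(L(-150) - 38555) + m(t(4, 5), s)) = 1/(√(1/(-141 - 150) - 38555) + (79 - 8*5)) = 1/(√(1/(-291) - 38555) + (79 - 40)) = 1/(√(-1/291 - 38555) + 39) = 1/(√(-11219506/291) + 39) = 1/(I*√3264876246/291 + 39) = 1/(39 + I*√3264876246/291)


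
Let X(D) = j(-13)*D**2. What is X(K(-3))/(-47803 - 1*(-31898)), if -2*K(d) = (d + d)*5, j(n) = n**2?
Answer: -7605/3181 ≈ -2.3908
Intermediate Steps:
K(d) = -5*d (K(d) = -(d + d)*5/2 = -2*d*5/2 = -5*d)
X(D) = 169*D**2 (X(D) = (-13)**2*D**2 = 169*D**2)
X(K(-3))/(-47803 - 1*(-31898)) = (169*(-5*(-3))**2)/(-47803 - 1*(-31898)) = (169*15**2)/(-47803 + 31898) = (169*225)/(-15905) = 38025*(-1/15905) = -7605/3181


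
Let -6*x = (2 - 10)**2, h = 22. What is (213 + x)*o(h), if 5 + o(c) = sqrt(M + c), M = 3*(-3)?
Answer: -3035/3 + 607*sqrt(13)/3 ≈ -282.14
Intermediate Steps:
M = -9
o(c) = -5 + sqrt(-9 + c)
x = -32/3 (x = -(2 - 10)**2/6 = -1/6*(-8)**2 = -1/6*64 = -32/3 ≈ -10.667)
(213 + x)*o(h) = (213 - 32/3)*(-5 + sqrt(-9 + 22)) = 607*(-5 + sqrt(13))/3 = -3035/3 + 607*sqrt(13)/3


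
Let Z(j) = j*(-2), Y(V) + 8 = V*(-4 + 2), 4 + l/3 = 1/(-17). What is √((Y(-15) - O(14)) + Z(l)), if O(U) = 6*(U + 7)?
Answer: I*√23018/17 ≈ 8.9245*I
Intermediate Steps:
l = -207/17 (l = -12 + 3/(-17) = -12 + 3*(-1/17) = -12 - 3/17 = -207/17 ≈ -12.176)
Y(V) = -8 - 2*V (Y(V) = -8 + V*(-4 + 2) = -8 + V*(-2) = -8 - 2*V)
O(U) = 42 + 6*U (O(U) = 6*(7 + U) = 42 + 6*U)
Z(j) = -2*j
√((Y(-15) - O(14)) + Z(l)) = √(((-8 - 2*(-15)) - (42 + 6*14)) - 2*(-207/17)) = √(((-8 + 30) - (42 + 84)) + 414/17) = √((22 - 1*126) + 414/17) = √((22 - 126) + 414/17) = √(-104 + 414/17) = √(-1354/17) = I*√23018/17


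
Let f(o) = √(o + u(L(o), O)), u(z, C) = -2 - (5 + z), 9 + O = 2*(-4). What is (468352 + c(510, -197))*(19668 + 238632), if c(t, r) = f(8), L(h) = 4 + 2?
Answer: 120975321600 + 258300*I*√5 ≈ 1.2098e+11 + 5.7758e+5*I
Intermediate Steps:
L(h) = 6
O = -17 (O = -9 + 2*(-4) = -9 - 8 = -17)
u(z, C) = -7 - z (u(z, C) = -2 + (-5 - z) = -7 - z)
f(o) = √(-13 + o) (f(o) = √(o + (-7 - 1*6)) = √(o + (-7 - 6)) = √(o - 13) = √(-13 + o))
c(t, r) = I*√5 (c(t, r) = √(-13 + 8) = √(-5) = I*√5)
(468352 + c(510, -197))*(19668 + 238632) = (468352 + I*√5)*(19668 + 238632) = (468352 + I*√5)*258300 = 120975321600 + 258300*I*√5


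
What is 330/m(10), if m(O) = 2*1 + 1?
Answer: 110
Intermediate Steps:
m(O) = 3 (m(O) = 2 + 1 = 3)
330/m(10) = 330/3 = 330*(1/3) = 110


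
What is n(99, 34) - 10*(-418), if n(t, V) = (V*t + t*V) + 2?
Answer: 10914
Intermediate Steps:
n(t, V) = 2 + 2*V*t (n(t, V) = (V*t + V*t) + 2 = 2*V*t + 2 = 2 + 2*V*t)
n(99, 34) - 10*(-418) = (2 + 2*34*99) - 10*(-418) = (2 + 6732) - 1*(-4180) = 6734 + 4180 = 10914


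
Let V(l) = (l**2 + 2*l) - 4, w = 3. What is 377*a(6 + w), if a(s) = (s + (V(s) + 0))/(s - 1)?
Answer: 4901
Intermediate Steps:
V(l) = -4 + l**2 + 2*l
a(s) = (-4 + s**2 + 3*s)/(-1 + s) (a(s) = (s + ((-4 + s**2 + 2*s) + 0))/(s - 1) = (s + (-4 + s**2 + 2*s))/(-1 + s) = (-4 + s**2 + 3*s)/(-1 + s))
377*a(6 + w) = 377*(4 + (6 + 3)) = 377*(4 + 9) = 377*13 = 4901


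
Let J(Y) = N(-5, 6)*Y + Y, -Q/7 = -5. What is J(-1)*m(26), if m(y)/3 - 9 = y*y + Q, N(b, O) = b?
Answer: 8640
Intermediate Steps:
Q = 35 (Q = -7*(-5) = 35)
J(Y) = -4*Y (J(Y) = -5*Y + Y = -4*Y)
m(y) = 132 + 3*y² (m(y) = 27 + 3*(y*y + 35) = 27 + 3*(y² + 35) = 27 + 3*(35 + y²) = 27 + (105 + 3*y²) = 132 + 3*y²)
J(-1)*m(26) = (-4*(-1))*(132 + 3*26²) = 4*(132 + 3*676) = 4*(132 + 2028) = 4*2160 = 8640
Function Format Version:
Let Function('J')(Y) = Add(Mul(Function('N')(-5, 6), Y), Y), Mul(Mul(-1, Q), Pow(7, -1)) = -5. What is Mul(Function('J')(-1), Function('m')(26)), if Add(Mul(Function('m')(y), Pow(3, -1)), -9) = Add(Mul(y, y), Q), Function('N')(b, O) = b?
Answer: 8640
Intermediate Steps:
Q = 35 (Q = Mul(-7, -5) = 35)
Function('J')(Y) = Mul(-4, Y) (Function('J')(Y) = Add(Mul(-5, Y), Y) = Mul(-4, Y))
Function('m')(y) = Add(132, Mul(3, Pow(y, 2))) (Function('m')(y) = Add(27, Mul(3, Add(Mul(y, y), 35))) = Add(27, Mul(3, Add(Pow(y, 2), 35))) = Add(27, Mul(3, Add(35, Pow(y, 2)))) = Add(27, Add(105, Mul(3, Pow(y, 2)))) = Add(132, Mul(3, Pow(y, 2))))
Mul(Function('J')(-1), Function('m')(26)) = Mul(Mul(-4, -1), Add(132, Mul(3, Pow(26, 2)))) = Mul(4, Add(132, Mul(3, 676))) = Mul(4, Add(132, 2028)) = Mul(4, 2160) = 8640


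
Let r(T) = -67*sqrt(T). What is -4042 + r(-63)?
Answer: -4042 - 201*I*sqrt(7) ≈ -4042.0 - 531.8*I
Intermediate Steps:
-4042 + r(-63) = -4042 - 201*I*sqrt(7)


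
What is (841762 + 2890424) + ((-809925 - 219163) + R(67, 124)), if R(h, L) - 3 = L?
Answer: 2703225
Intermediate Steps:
R(h, L) = 3 + L
(841762 + 2890424) + ((-809925 - 219163) + R(67, 124)) = (841762 + 2890424) + ((-809925 - 219163) + (3 + 124)) = 3732186 + (-1029088 + 127) = 3732186 - 1028961 = 2703225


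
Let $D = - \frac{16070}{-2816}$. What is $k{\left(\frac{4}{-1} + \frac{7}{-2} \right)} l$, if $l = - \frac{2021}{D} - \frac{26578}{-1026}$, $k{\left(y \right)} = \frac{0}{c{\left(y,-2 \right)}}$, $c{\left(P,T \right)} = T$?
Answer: $0$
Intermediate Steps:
$D = \frac{8035}{1408}$ ($D = \left(-16070\right) \left(- \frac{1}{2816}\right) = \frac{8035}{1408} \approx 5.7067$)
$k{\left(y \right)} = 0$ ($k{\left(y \right)} = \frac{0}{-2} = 0 \left(- \frac{1}{2}\right) = 0$)
$l = - \frac{1352999269}{4121955}$ ($l = - \frac{2021}{\frac{8035}{1408}} - \frac{26578}{-1026} = \left(-2021\right) \frac{1408}{8035} - - \frac{13289}{513} = - \frac{2845568}{8035} + \frac{13289}{513} = - \frac{1352999269}{4121955} \approx -328.24$)
$k{\left(\frac{4}{-1} + \frac{7}{-2} \right)} l = 0 \left(- \frac{1352999269}{4121955}\right) = 0$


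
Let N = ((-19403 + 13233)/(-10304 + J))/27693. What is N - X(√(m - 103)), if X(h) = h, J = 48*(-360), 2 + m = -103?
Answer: 3085/381941856 - 4*I*√13 ≈ 8.0771e-6 - 14.422*I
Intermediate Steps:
m = -105 (m = -2 - 103 = -105)
J = -17280
N = 3085/381941856 (N = ((-19403 + 13233)/(-10304 - 17280))/27693 = -6170/(-27584)*(1/27693) = -6170*(-1/27584)*(1/27693) = (3085/13792)*(1/27693) = 3085/381941856 ≈ 8.0771e-6)
N - X(√(m - 103)) = 3085/381941856 - √(-105 - 103) = 3085/381941856 - √(-208) = 3085/381941856 - 4*I*√13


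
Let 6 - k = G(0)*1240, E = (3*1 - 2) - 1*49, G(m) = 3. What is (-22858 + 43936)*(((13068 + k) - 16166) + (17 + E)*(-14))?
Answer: -134435484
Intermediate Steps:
E = -48 (E = (3 - 2) - 49 = 1 - 49 = -48)
k = -3714 (k = 6 - 3*1240 = 6 - 1*3720 = 6 - 3720 = -3714)
(-22858 + 43936)*(((13068 + k) - 16166) + (17 + E)*(-14)) = (-22858 + 43936)*(((13068 - 3714) - 16166) + (17 - 48)*(-14)) = 21078*((9354 - 16166) - 31*(-14)) = 21078*(-6812 + 434) = 21078*(-6378) = -134435484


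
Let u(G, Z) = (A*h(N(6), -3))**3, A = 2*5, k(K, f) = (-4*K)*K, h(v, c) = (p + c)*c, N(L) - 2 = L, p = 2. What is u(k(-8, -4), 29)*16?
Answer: 432000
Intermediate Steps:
N(L) = 2 + L
h(v, c) = c*(2 + c) (h(v, c) = (2 + c)*c = c*(2 + c))
k(K, f) = -4*K**2
A = 10
u(G, Z) = 27000 (u(G, Z) = (10*(-3*(2 - 3)))**3 = (10*(-3*(-1)))**3 = (10*3)**3 = 30**3 = 27000)
u(k(-8, -4), 29)*16 = 27000*16 = 432000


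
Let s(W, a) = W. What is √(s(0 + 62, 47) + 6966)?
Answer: 2*√1757 ≈ 83.833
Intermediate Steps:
√(s(0 + 62, 47) + 6966) = √((0 + 62) + 6966) = √(62 + 6966) = √7028 = 2*√1757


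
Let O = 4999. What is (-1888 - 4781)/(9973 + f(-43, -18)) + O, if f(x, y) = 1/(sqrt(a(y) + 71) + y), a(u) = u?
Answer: 134722515088583/26953498532 - 6669*sqrt(53)/26953498532 ≈ 4998.3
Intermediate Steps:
f(x, y) = 1/(y + sqrt(71 + y)) (f(x, y) = 1/(sqrt(y + 71) + y) = 1/(sqrt(71 + y) + y) = 1/(y + sqrt(71 + y)))
(-1888 - 4781)/(9973 + f(-43, -18)) + O = (-1888 - 4781)/(9973 + 1/(-18 + sqrt(71 - 18))) + 4999 = -6669/(9973 + 1/(-18 + sqrt(53))) + 4999 = 4999 - 6669/(9973 + 1/(-18 + sqrt(53)))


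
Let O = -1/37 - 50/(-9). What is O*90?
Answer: 18410/37 ≈ 497.57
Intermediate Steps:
O = 1841/333 (O = -1*1/37 - 50*(-1/9) = -1/37 + 50/9 = 1841/333 ≈ 5.5285)
O*90 = (1841/333)*90 = 18410/37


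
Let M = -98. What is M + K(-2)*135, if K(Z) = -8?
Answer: -1178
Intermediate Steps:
M + K(-2)*135 = -98 - 8*135 = -98 - 1080 = -1178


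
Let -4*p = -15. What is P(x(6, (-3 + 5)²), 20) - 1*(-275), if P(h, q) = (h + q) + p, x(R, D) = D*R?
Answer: 1291/4 ≈ 322.75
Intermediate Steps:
p = 15/4 (p = -¼*(-15) = 15/4 ≈ 3.7500)
P(h, q) = 15/4 + h + q (P(h, q) = (h + q) + 15/4 = 15/4 + h + q)
P(x(6, (-3 + 5)²), 20) - 1*(-275) = (15/4 + (-3 + 5)²*6 + 20) - 1*(-275) = (15/4 + 2²*6 + 20) + 275 = (15/4 + 4*6 + 20) + 275 = (15/4 + 24 + 20) + 275 = 191/4 + 275 = 1291/4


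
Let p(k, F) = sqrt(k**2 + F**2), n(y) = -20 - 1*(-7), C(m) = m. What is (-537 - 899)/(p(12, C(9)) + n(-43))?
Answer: -718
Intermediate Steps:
n(y) = -13 (n(y) = -20 + 7 = -13)
p(k, F) = sqrt(F**2 + k**2)
(-537 - 899)/(p(12, C(9)) + n(-43)) = (-537 - 899)/(sqrt(9**2 + 12**2) - 13) = -1436/(sqrt(81 + 144) - 13) = -1436/(sqrt(225) - 13) = -1436/(15 - 13) = -1436/2 = -1436*1/2 = -718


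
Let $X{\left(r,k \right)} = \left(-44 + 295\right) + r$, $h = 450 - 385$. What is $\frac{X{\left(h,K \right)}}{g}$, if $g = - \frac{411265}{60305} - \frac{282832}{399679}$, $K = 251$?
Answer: $- \frac{217612425772}{5183719077} \approx -41.98$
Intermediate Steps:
$h = 65$
$g = - \frac{5183719077}{688646917}$ ($g = \left(-411265\right) \frac{1}{60305} - \frac{282832}{399679} = - \frac{82253}{12061} - \frac{282832}{399679} = - \frac{5183719077}{688646917} \approx -7.5274$)
$X{\left(r,k \right)} = 251 + r$
$\frac{X{\left(h,K \right)}}{g} = \frac{251 + 65}{- \frac{5183719077}{688646917}} = 316 \left(- \frac{688646917}{5183719077}\right) = - \frac{217612425772}{5183719077}$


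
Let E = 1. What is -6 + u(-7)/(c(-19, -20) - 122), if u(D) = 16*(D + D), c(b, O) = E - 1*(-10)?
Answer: -442/111 ≈ -3.9820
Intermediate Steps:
c(b, O) = 11 (c(b, O) = 1 - 1*(-10) = 1 + 10 = 11)
u(D) = 32*D (u(D) = 16*(2*D) = 32*D)
-6 + u(-7)/(c(-19, -20) - 122) = -6 + (32*(-7))/(11 - 122) = -6 - 224/(-111) = -6 - 1/111*(-224) = -6 + 224/111 = -442/111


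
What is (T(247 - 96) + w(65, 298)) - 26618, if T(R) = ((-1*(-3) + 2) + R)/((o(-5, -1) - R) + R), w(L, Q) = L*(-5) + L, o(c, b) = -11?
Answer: -295814/11 ≈ -26892.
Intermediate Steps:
w(L, Q) = -4*L (w(L, Q) = -5*L + L = -4*L)
T(R) = -5/11 - R/11 (T(R) = ((-1*(-3) + 2) + R)/((-11 - R) + R) = ((3 + 2) + R)/(-11) = (5 + R)*(-1/11) = -5/11 - R/11)
(T(247 - 96) + w(65, 298)) - 26618 = ((-5/11 - (247 - 96)/11) - 4*65) - 26618 = ((-5/11 - 1/11*151) - 260) - 26618 = ((-5/11 - 151/11) - 260) - 26618 = (-156/11 - 260) - 26618 = -3016/11 - 26618 = -295814/11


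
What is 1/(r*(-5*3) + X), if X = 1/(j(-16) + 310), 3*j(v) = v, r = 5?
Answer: -914/68547 ≈ -0.013334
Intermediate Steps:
j(v) = v/3
X = 3/914 (X = 1/((⅓)*(-16) + 310) = 1/(-16/3 + 310) = 1/(914/3) = 3/914 ≈ 0.0032823)
1/(r*(-5*3) + X) = 1/(5*(-5*3) + 3/914) = 1/(5*(-15) + 3/914) = 1/(-75 + 3/914) = 1/(-68547/914) = -914/68547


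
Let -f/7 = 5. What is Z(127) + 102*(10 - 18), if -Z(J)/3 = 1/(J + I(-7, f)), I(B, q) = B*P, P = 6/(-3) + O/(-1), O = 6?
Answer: -49777/61 ≈ -816.02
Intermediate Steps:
f = -35 (f = -7*5 = -35)
P = -8 (P = 6/(-3) + 6/(-1) = 6*(-1/3) + 6*(-1) = -2 - 6 = -8)
I(B, q) = -8*B (I(B, q) = B*(-8) = -8*B)
Z(J) = -3/(56 + J) (Z(J) = -3/(J - 8*(-7)) = -3/(J + 56) = -3/(56 + J))
Z(127) + 102*(10 - 18) = -3/(56 + 127) + 102*(10 - 18) = -3/183 + 102*(-8) = -3*1/183 - 816 = -1/61 - 816 = -49777/61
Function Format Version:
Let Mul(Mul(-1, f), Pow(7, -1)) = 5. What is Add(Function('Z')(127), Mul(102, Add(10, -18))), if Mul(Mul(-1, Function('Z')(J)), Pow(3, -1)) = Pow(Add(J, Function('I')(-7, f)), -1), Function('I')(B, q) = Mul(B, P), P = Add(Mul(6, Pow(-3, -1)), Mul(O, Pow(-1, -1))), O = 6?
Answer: Rational(-49777, 61) ≈ -816.02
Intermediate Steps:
f = -35 (f = Mul(-7, 5) = -35)
P = -8 (P = Add(Mul(6, Pow(-3, -1)), Mul(6, Pow(-1, -1))) = Add(Mul(6, Rational(-1, 3)), Mul(6, -1)) = Add(-2, -6) = -8)
Function('I')(B, q) = Mul(-8, B) (Function('I')(B, q) = Mul(B, -8) = Mul(-8, B))
Function('Z')(J) = Mul(-3, Pow(Add(56, J), -1)) (Function('Z')(J) = Mul(-3, Pow(Add(J, Mul(-8, -7)), -1)) = Mul(-3, Pow(Add(J, 56), -1)) = Mul(-3, Pow(Add(56, J), -1)))
Add(Function('Z')(127), Mul(102, Add(10, -18))) = Add(Mul(-3, Pow(Add(56, 127), -1)), Mul(102, Add(10, -18))) = Add(Mul(-3, Pow(183, -1)), Mul(102, -8)) = Add(Mul(-3, Rational(1, 183)), -816) = Add(Rational(-1, 61), -816) = Rational(-49777, 61)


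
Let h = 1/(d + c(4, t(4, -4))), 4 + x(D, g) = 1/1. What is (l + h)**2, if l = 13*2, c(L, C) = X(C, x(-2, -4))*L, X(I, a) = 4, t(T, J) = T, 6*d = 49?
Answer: 14258176/21025 ≈ 678.15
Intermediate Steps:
d = 49/6 (d = (1/6)*49 = 49/6 ≈ 8.1667)
x(D, g) = -3 (x(D, g) = -4 + 1/1 = -4 + 1 = -3)
c(L, C) = 4*L
l = 26
h = 6/145 (h = 1/(49/6 + 4*4) = 1/(49/6 + 16) = 1/(145/6) = 6/145 ≈ 0.041379)
(l + h)**2 = (26 + 6/145)**2 = (3776/145)**2 = 14258176/21025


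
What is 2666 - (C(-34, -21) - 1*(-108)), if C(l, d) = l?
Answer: 2592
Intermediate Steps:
2666 - (C(-34, -21) - 1*(-108)) = 2666 - (-34 - 1*(-108)) = 2666 - (-34 + 108) = 2666 - 1*74 = 2666 - 74 = 2592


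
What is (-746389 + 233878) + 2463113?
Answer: 1950602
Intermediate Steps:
(-746389 + 233878) + 2463113 = -512511 + 2463113 = 1950602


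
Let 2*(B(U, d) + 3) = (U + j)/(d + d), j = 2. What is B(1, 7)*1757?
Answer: -20331/4 ≈ -5082.8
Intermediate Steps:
B(U, d) = -3 + (2 + U)/(4*d) (B(U, d) = -3 + ((U + 2)/(d + d))/2 = -3 + ((2 + U)/((2*d)))/2 = -3 + ((2 + U)*(1/(2*d)))/2 = -3 + ((2 + U)/(2*d))/2 = -3 + (2 + U)/(4*d))
B(1, 7)*1757 = ((¼)*(2 + 1 - 12*7)/7)*1757 = ((¼)*(⅐)*(2 + 1 - 84))*1757 = ((¼)*(⅐)*(-81))*1757 = -81/28*1757 = -20331/4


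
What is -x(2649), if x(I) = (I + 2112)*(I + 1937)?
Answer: -21833946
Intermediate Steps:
x(I) = (1937 + I)*(2112 + I) (x(I) = (2112 + I)*(1937 + I) = (1937 + I)*(2112 + I))
-x(2649) = -(4090944 + 2649**2 + 4049*2649) = -(4090944 + 7017201 + 10725801) = -1*21833946 = -21833946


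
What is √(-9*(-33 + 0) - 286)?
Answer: √11 ≈ 3.3166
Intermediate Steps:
√(-9*(-33 + 0) - 286) = √(-9*(-33) - 286) = √(297 - 286) = √11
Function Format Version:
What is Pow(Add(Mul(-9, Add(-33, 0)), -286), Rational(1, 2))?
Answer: Pow(11, Rational(1, 2)) ≈ 3.3166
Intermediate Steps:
Pow(Add(Mul(-9, Add(-33, 0)), -286), Rational(1, 2)) = Pow(Add(Mul(-9, -33), -286), Rational(1, 2)) = Pow(Add(297, -286), Rational(1, 2)) = Pow(11, Rational(1, 2))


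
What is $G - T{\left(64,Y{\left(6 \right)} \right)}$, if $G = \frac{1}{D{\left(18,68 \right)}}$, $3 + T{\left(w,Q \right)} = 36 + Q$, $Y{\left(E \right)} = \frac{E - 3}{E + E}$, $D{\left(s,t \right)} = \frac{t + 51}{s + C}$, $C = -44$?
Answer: $- \frac{15931}{476} \approx -33.469$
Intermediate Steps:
$D{\left(s,t \right)} = \frac{51 + t}{-44 + s}$ ($D{\left(s,t \right)} = \frac{t + 51}{s - 44} = \frac{51 + t}{-44 + s}$)
$Y{\left(E \right)} = \frac{-3 + E}{2 E}$
$T{\left(w,Q \right)} = 33 + Q$ ($T{\left(w,Q \right)} = -3 + \left(36 + Q\right) = 33 + Q$)
$G = - \frac{26}{119}$ ($G = \frac{1}{\frac{1}{-44 + 18} \left(51 + 68\right)} = \frac{1}{\frac{1}{-26} \cdot 119} = \frac{1}{\left(- \frac{1}{26}\right) 119} = \frac{1}{- \frac{119}{26}} = - \frac{26}{119} \approx -0.21849$)
$G - T{\left(64,Y{\left(6 \right)} \right)} = - \frac{26}{119} - \left(33 + \frac{-3 + 6}{2 \cdot 6}\right) = - \frac{26}{119} - \left(33 + \frac{1}{2} \cdot \frac{1}{6} \cdot 3\right) = - \frac{26}{119} - \left(33 + \frac{1}{4}\right) = - \frac{26}{119} - \frac{133}{4} = - \frac{15931}{476}$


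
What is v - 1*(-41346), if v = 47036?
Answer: 88382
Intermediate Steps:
v - 1*(-41346) = 47036 - 1*(-41346) = 47036 + 41346 = 88382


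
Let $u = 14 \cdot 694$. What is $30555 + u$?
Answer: $40271$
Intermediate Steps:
$u = 9716$
$30555 + u = 30555 + 9716 = 40271$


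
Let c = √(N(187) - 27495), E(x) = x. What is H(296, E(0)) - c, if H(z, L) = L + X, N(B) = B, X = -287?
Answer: -287 - 2*I*√6827 ≈ -287.0 - 165.25*I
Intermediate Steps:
H(z, L) = -287 + L (H(z, L) = L - 287 = -287 + L)
c = 2*I*√6827 (c = √(187 - 27495) = √(-27308) = 2*I*√6827 ≈ 165.25*I)
H(296, E(0)) - c = (-287 + 0) - 2*I*√6827 = -287 - 2*I*√6827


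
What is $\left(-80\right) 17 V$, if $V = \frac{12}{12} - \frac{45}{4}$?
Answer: $13940$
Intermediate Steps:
$V = - \frac{41}{4}$ ($V = 12 \cdot \frac{1}{12} - \frac{45}{4} = 1 - \frac{45}{4} = - \frac{41}{4} \approx -10.25$)
$\left(-80\right) 17 V = \left(-80\right) 17 \left(- \frac{41}{4}\right) = \left(-1360\right) \left(- \frac{41}{4}\right) = 13940$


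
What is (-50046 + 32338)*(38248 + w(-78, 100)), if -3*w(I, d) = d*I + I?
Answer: -723796792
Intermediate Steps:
w(I, d) = -I/3 - I*d/3 (w(I, d) = -(d*I + I)/3 = -(I*d + I)/3 = -(I + I*d)/3 = -I/3 - I*d/3)
(-50046 + 32338)*(38248 + w(-78, 100)) = (-50046 + 32338)*(38248 - 1/3*(-78)*(1 + 100)) = -17708*(38248 - 1/3*(-78)*101) = -17708*(38248 + 2626) = -17708*40874 = -723796792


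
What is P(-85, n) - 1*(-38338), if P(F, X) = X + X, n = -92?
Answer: 38154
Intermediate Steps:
P(F, X) = 2*X
P(-85, n) - 1*(-38338) = 2*(-92) - 1*(-38338) = -184 + 38338 = 38154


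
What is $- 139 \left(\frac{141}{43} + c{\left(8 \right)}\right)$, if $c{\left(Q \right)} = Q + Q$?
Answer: $- \frac{115231}{43} \approx -2679.8$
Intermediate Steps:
$c{\left(Q \right)} = 2 Q$
$- 139 \left(\frac{141}{43} + c{\left(8 \right)}\right) = - 139 \left(\frac{141}{43} + 2 \cdot 8\right) = - 139 \left(141 \cdot \frac{1}{43} + 16\right) = - 139 \left(\frac{141}{43} + 16\right) = \left(-139\right) \frac{829}{43} = - \frac{115231}{43}$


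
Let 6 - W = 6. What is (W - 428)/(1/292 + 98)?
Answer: -124976/28617 ≈ -4.3672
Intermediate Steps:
W = 0 (W = 6 - 1*6 = 6 - 6 = 0)
(W - 428)/(1/292 + 98) = (0 - 428)/(1/292 + 98) = -428/(1/292 + 98) = -428/28617/292 = -428*292/28617 = -124976/28617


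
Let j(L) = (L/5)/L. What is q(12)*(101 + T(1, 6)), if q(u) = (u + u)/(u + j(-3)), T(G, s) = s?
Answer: 12840/61 ≈ 210.49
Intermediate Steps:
j(L) = ⅕ (j(L) = (L*(⅕))/L = (L/5)/L = ⅕)
q(u) = 2*u/(⅕ + u) (q(u) = (u + u)/(u + ⅕) = (2*u)/(⅕ + u) = 2*u/(⅕ + u))
q(12)*(101 + T(1, 6)) = (10*12/(1 + 5*12))*(101 + 6) = (10*12/(1 + 60))*107 = (10*12/61)*107 = (10*12*(1/61))*107 = (120/61)*107 = 12840/61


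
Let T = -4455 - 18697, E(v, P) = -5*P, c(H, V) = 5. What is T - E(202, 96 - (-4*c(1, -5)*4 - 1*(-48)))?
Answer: -22512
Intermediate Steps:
T = -23152
T - E(202, 96 - (-4*c(1, -5)*4 - 1*(-48))) = -23152 - (-5)*(96 - (-4*5*4 - 1*(-48))) = -23152 - (-5)*(96 - (-20*4 + 48)) = -23152 - (-5)*(96 - (-80 + 48)) = -23152 - (-5)*(96 - 1*(-32)) = -23152 - (-5)*(96 + 32) = -23152 - (-5)*128 = -23152 - 1*(-640) = -23152 + 640 = -22512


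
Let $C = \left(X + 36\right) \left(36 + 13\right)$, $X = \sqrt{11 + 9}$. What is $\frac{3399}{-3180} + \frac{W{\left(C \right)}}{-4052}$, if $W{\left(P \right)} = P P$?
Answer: $- \frac{838472469}{1073780} - \frac{86436 \sqrt{5}}{1013} \approx -971.66$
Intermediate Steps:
$X = 2 \sqrt{5}$ ($X = \sqrt{20} = 2 \sqrt{5} \approx 4.4721$)
$C = 1764 + 98 \sqrt{5}$ ($C = \left(2 \sqrt{5} + 36\right) \left(36 + 13\right) = \left(36 + 2 \sqrt{5}\right) 49 = 1764 + 98 \sqrt{5} \approx 1983.1$)
$W{\left(P \right)} = P^{2}$
$\frac{3399}{-3180} + \frac{W{\left(C \right)}}{-4052} = \frac{3399}{-3180} + \frac{\left(1764 + 98 \sqrt{5}\right)^{2}}{-4052} = 3399 \left(- \frac{1}{3180}\right) + \left(1764 + 98 \sqrt{5}\right)^{2} \left(- \frac{1}{4052}\right) = - \frac{1133}{1060} - \frac{\left(1764 + 98 \sqrt{5}\right)^{2}}{4052}$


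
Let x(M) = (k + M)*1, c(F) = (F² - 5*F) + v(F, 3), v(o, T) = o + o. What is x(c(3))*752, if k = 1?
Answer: 752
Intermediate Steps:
v(o, T) = 2*o
c(F) = F² - 3*F (c(F) = (F² - 5*F) + 2*F = F² - 3*F)
x(M) = 1 + M (x(M) = (1 + M)*1 = 1 + M)
x(c(3))*752 = (1 + 3*(-3 + 3))*752 = (1 + 3*0)*752 = (1 + 0)*752 = 1*752 = 752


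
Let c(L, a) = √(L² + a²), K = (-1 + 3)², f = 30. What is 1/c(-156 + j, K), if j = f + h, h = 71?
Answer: √3041/3041 ≈ 0.018134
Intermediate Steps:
K = 4 (K = 2² = 4)
j = 101 (j = 30 + 71 = 101)
1/c(-156 + j, K) = 1/(√((-156 + 101)² + 4²)) = 1/(√((-55)² + 16)) = 1/(√(3025 + 16)) = 1/(√3041) = √3041/3041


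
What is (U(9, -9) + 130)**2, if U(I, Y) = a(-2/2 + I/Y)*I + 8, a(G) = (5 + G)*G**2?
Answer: 60516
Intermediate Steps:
a(G) = G**2*(5 + G)
U(I, Y) = 8 + I*(-1 + I/Y)**2*(4 + I/Y) (U(I, Y) = ((-2/2 + I/Y)**2*(5 + (-2/2 + I/Y)))*I + 8 = ((-2*1/2 + I/Y)**2*(5 + (-2*1/2 + I/Y)))*I + 8 = ((-1 + I/Y)**2*(5 + (-1 + I/Y)))*I + 8 = ((-1 + I/Y)**2*(4 + I/Y))*I + 8 = I*(-1 + I/Y)**2*(4 + I/Y) + 8 = 8 + I*(-1 + I/Y)**2*(4 + I/Y))
(U(9, -9) + 130)**2 = ((8*(-9)**3 + 9*(9 - 1*(-9))**2*(9 + 4*(-9)))/(-9)**3 + 130)**2 = (-(8*(-729) + 9*(9 + 9)**2*(9 - 36))/729 + 130)**2 = (-(-5832 + 9*18**2*(-27))/729 + 130)**2 = (-(-5832 + 9*324*(-27))/729 + 130)**2 = (-(-5832 - 78732)/729 + 130)**2 = (-1/729*(-84564) + 130)**2 = (116 + 130)**2 = 246**2 = 60516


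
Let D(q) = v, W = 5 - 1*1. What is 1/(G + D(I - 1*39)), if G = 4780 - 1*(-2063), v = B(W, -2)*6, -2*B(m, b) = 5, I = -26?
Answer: 1/6828 ≈ 0.00014646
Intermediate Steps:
W = 4 (W = 5 - 1 = 4)
B(m, b) = -5/2 (B(m, b) = -1/2*5 = -5/2)
v = -15 (v = -5/2*6 = -15)
D(q) = -15
G = 6843 (G = 4780 + 2063 = 6843)
1/(G + D(I - 1*39)) = 1/(6843 - 15) = 1/6828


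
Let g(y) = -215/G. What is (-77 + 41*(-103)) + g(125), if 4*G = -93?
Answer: -399040/93 ≈ -4290.8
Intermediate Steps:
G = -93/4 (G = (1/4)*(-93) = -93/4 ≈ -23.250)
g(y) = 860/93 (g(y) = -215/(-93/4) = -215*(-4/93) = 860/93)
(-77 + 41*(-103)) + g(125) = (-77 + 41*(-103)) + 860/93 = (-77 - 4223) + 860/93 = -4300 + 860/93 = -399040/93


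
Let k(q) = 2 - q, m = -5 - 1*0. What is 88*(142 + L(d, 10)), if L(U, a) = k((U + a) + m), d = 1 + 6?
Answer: 11616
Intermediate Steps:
m = -5 (m = -5 + 0 = -5)
d = 7
L(U, a) = 7 - U - a (L(U, a) = 2 - ((U + a) - 5) = 2 - (-5 + U + a) = 2 + (5 - U - a) = 7 - U - a)
88*(142 + L(d, 10)) = 88*(142 + (7 - 1*7 - 1*10)) = 88*(142 + (7 - 7 - 10)) = 88*(142 - 10) = 88*132 = 11616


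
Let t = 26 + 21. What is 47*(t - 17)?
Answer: 1410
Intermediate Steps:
t = 47
47*(t - 17) = 47*(47 - 17) = 47*30 = 1410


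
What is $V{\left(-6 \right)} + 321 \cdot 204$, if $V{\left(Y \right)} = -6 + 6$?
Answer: $65484$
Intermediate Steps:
$V{\left(Y \right)} = 0$
$V{\left(-6 \right)} + 321 \cdot 204 = 0 + 321 \cdot 204 = 0 + 65484 = 65484$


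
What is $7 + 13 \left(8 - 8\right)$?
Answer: $7$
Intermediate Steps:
$7 + 13 \left(8 - 8\right) = 7 + 13 \cdot 0 = 7 + 0 = 7$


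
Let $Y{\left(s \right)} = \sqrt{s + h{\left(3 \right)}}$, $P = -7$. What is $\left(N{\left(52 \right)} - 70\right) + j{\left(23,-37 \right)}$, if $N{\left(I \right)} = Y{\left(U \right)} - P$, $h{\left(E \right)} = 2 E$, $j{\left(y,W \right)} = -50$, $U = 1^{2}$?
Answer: $-113 + \sqrt{7} \approx -110.35$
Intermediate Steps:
$U = 1$
$Y{\left(s \right)} = \sqrt{6 + s}$ ($Y{\left(s \right)} = \sqrt{s + 2 \cdot 3} = \sqrt{s + 6} = \sqrt{6 + s}$)
$N{\left(I \right)} = 7 + \sqrt{7}$ ($N{\left(I \right)} = \sqrt{6 + 1} - -7 = \sqrt{7} + 7 = 7 + \sqrt{7}$)
$\left(N{\left(52 \right)} - 70\right) + j{\left(23,-37 \right)} = \left(\left(7 + \sqrt{7}\right) - 70\right) - 50 = \left(-63 + \sqrt{7}\right) - 50 = -113 + \sqrt{7}$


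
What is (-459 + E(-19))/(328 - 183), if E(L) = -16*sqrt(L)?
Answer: -459/145 - 16*I*sqrt(19)/145 ≈ -3.1655 - 0.48098*I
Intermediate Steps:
(-459 + E(-19))/(328 - 183) = (-459 - 16*I*sqrt(19))/(328 - 183) = (-459 - 16*I*sqrt(19))/145 = (-459 - 16*I*sqrt(19))*(1/145) = -459/145 - 16*I*sqrt(19)/145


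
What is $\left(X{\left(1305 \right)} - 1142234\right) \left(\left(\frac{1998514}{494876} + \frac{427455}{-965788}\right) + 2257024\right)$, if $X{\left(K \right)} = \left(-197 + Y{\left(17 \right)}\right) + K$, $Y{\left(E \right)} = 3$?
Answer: $- \frac{307742539976181253928943}{119486325572} \approx -2.5755 \cdot 10^{12}$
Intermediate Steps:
$X{\left(K \right)} = -194 + K$ ($X{\left(K \right)} = \left(-197 + 3\right) + K = -194 + K$)
$\left(X{\left(1305 \right)} - 1142234\right) \left(\left(\frac{1998514}{494876} + \frac{427455}{-965788}\right) + 2257024\right) = \left(\left(-194 + 1305\right) - 1142234\right) \left(\left(\frac{1998514}{494876} + \frac{427455}{-965788}\right) + 2257024\right) = \left(1111 - 1142234\right) \left(\left(1998514 \cdot \frac{1}{494876} + 427455 \left(- \frac{1}{965788}\right)\right) + 2257024\right) = - 1141123 \left(\left(\frac{999257}{247438} - \frac{427455}{965788}\right) + 2257024\right) = - 1141123 \left(\frac{429650904613}{119486325572} + 2257024\right) = \left(-1141123\right) \frac{269683934138722341}{119486325572} = - \frac{307742539976181253928943}{119486325572}$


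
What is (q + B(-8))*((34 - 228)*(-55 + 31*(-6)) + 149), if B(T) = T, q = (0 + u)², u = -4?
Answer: 375224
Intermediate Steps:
q = 16 (q = (0 - 4)² = (-4)² = 16)
(q + B(-8))*((34 - 228)*(-55 + 31*(-6)) + 149) = (16 - 8)*((34 - 228)*(-55 + 31*(-6)) + 149) = 8*(-194*(-55 - 186) + 149) = 8*(-194*(-241) + 149) = 8*(46754 + 149) = 8*46903 = 375224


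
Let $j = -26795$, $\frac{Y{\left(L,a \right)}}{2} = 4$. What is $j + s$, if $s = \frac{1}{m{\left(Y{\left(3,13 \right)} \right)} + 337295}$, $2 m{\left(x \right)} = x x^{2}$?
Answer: $- \frac{9044679044}{337551} \approx -26795.0$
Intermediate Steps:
$Y{\left(L,a \right)} = 8$ ($Y{\left(L,a \right)} = 2 \cdot 4 = 8$)
$m{\left(x \right)} = \frac{x^{3}}{2}$ ($m{\left(x \right)} = \frac{x x^{2}}{2} = \frac{x^{3}}{2}$)
$s = \frac{1}{337551}$ ($s = \frac{1}{\frac{8^{3}}{2} + 337295} = \frac{1}{\frac{1}{2} \cdot 512 + 337295} = \frac{1}{256 + 337295} = \frac{1}{337551} \approx 2.9625 \cdot 10^{-6}$)
$j + s = -26795 + \frac{1}{337551} = - \frac{9044679044}{337551}$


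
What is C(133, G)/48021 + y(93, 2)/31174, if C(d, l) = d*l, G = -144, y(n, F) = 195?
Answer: -15068727/38384786 ≈ -0.39257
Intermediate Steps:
C(133, G)/48021 + y(93, 2)/31174 = (133*(-144))/48021 + 195/31174 = -19152*1/48021 + 195*(1/31174) = -6384/16007 + 15/2398 = -15068727/38384786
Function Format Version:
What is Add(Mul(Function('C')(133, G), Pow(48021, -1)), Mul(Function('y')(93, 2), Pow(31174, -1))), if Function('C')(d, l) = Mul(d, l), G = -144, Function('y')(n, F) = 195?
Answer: Rational(-15068727, 38384786) ≈ -0.39257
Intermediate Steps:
Add(Mul(Function('C')(133, G), Pow(48021, -1)), Mul(Function('y')(93, 2), Pow(31174, -1))) = Add(Mul(Mul(133, -144), Pow(48021, -1)), Mul(195, Pow(31174, -1))) = Add(Mul(-19152, Rational(1, 48021)), Mul(195, Rational(1, 31174))) = Add(Rational(-6384, 16007), Rational(15, 2398)) = Rational(-15068727, 38384786)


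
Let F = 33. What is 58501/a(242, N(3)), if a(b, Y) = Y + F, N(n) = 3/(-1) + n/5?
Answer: 292505/153 ≈ 1911.8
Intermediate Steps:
N(n) = -3 + n/5 (N(n) = 3*(-1) + n*(1/5) = -3 + n/5)
a(b, Y) = 33 + Y (a(b, Y) = Y + 33 = 33 + Y)
58501/a(242, N(3)) = 58501/(33 + (-3 + (1/5)*3)) = 58501/(33 + (-3 + 3/5)) = 58501/(33 - 12/5) = 58501/(153/5) = 58501*(5/153) = 292505/153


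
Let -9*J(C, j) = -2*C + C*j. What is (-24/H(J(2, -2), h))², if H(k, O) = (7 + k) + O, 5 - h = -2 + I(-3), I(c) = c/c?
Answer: 46656/15625 ≈ 2.9860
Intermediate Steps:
I(c) = 1
J(C, j) = 2*C/9 - C*j/9 (J(C, j) = -(-2*C + C*j)/9 = 2*C/9 - C*j/9)
h = 6 (h = 5 - (-2 + 1) = 5 - 1*(-1) = 5 + 1 = 6)
H(k, O) = 7 + O + k
(-24/H(J(2, -2), h))² = (-24/(7 + 6 + (⅑)*2*(2 - 1*(-2))))² = (-24/(7 + 6 + (⅑)*2*(2 + 2)))² = (-24/(7 + 6 + (⅑)*2*4))² = (-24/(7 + 6 + 8/9))² = (-24/125/9)² = (-24*9/125)² = (-216/125)² = 46656/15625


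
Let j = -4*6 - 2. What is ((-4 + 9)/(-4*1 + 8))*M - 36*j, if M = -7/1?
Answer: 3709/4 ≈ 927.25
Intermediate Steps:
M = -7 (M = -7*1 = -7)
j = -26 (j = -24 - 2 = -26)
((-4 + 9)/(-4*1 + 8))*M - 36*j = ((-4 + 9)/(-4*1 + 8))*(-7) - 36*(-26) = (5/(-4 + 8))*(-7) + 936 = (5/4)*(-7) + 936 = -35/4 + 936 = 3709/4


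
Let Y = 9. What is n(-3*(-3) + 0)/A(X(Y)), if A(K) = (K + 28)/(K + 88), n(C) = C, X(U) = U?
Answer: 873/37 ≈ 23.595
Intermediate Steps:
A(K) = (28 + K)/(88 + K)
n(-3*(-3) + 0)/A(X(Y)) = (-3*(-3) + 0)/(((28 + 9)/(88 + 9))) = (9 + 0)/((37/97)) = 9/(((1/97)*37)) = 9/(37/97) = 9*(97/37) = 873/37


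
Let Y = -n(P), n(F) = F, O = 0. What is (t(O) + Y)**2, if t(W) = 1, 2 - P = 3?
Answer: 4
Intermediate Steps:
P = -1 (P = 2 - 1*3 = 2 - 3 = -1)
Y = 1 (Y = -1*(-1) = 1)
(t(O) + Y)**2 = (1 + 1)**2 = 2**2 = 4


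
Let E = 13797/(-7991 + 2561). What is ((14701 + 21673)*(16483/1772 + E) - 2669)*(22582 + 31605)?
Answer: 10569210260646079/801830 ≈ 1.3181e+10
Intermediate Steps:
E = -4599/1810 (E = 13797/(-5430) = 13797*(-1/5430) = -4599/1810 ≈ -2.5409)
((14701 + 21673)*(16483/1772 + E) - 2669)*(22582 + 31605) = ((14701 + 21673)*(16483/1772 - 4599/1810) - 2669)*(22582 + 31605) = (36374*(16483*(1/1772) - 4599/1810) - 2669)*54187 = (36374*(16483/1772 - 4599/1810) - 2669)*54187 = (36374*(10842401/1603660) - 2669)*54187 = (197190746987/801830 - 2669)*54187 = (195050662717/801830)*54187 = 10569210260646079/801830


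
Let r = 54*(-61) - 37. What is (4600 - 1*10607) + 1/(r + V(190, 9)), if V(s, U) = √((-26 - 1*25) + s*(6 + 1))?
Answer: -66643355305/11094282 - √1279/11094282 ≈ -6007.0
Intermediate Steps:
V(s, U) = √(-51 + 7*s) (V(s, U) = √((-26 - 25) + s*7) = √(-51 + 7*s))
r = -3331 (r = -3294 - 37 = -3331)
(4600 - 1*10607) + 1/(r + V(190, 9)) = (4600 - 1*10607) + 1/(-3331 + √(-51 + 7*190)) = (4600 - 10607) + 1/(-3331 + √(-51 + 1330)) = -6007 + 1/(-3331 + √1279)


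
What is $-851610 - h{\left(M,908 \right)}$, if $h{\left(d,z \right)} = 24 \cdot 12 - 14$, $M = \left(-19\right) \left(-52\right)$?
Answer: $-851884$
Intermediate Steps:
$M = 988$
$h{\left(d,z \right)} = 274$ ($h{\left(d,z \right)} = 288 - 14 = 274$)
$-851610 - h{\left(M,908 \right)} = -851610 - 274 = -851884$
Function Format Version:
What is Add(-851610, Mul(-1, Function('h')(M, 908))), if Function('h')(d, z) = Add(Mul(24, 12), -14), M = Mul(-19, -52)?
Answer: -851884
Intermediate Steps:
M = 988
Function('h')(d, z) = 274 (Function('h')(d, z) = Add(288, -14) = 274)
Add(-851610, Mul(-1, Function('h')(M, 908))) = Add(-851610, Mul(-1, 274)) = Add(-851610, -274) = -851884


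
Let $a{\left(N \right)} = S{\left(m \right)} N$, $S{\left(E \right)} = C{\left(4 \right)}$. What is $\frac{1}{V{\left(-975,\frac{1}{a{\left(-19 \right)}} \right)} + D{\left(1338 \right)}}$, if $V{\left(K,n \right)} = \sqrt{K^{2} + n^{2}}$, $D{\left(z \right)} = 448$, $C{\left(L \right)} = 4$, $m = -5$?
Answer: $- \frac{2587648}{4331543697} + \frac{76 \sqrt{5490810001}}{4331543697} \approx 0.00070274$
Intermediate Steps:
$S{\left(E \right)} = 4$
$a{\left(N \right)} = 4 N$
$\frac{1}{V{\left(-975,\frac{1}{a{\left(-19 \right)}} \right)} + D{\left(1338 \right)}} = \frac{1}{\sqrt{\left(-975\right)^{2} + \left(\frac{1}{4 \left(-19\right)}\right)^{2}} + 448} = \frac{1}{\sqrt{950625 + \left(\frac{1}{-76}\right)^{2}} + 448} = \frac{1}{\sqrt{950625 + \left(- \frac{1}{76}\right)^{2}} + 448} = \frac{1}{\sqrt{950625 + \frac{1}{5776}} + 448} = \frac{1}{\sqrt{\frac{5490810001}{5776}} + 448} = \frac{1}{\frac{\sqrt{5490810001}}{76} + 448} = \frac{1}{448 + \frac{\sqrt{5490810001}}{76}}$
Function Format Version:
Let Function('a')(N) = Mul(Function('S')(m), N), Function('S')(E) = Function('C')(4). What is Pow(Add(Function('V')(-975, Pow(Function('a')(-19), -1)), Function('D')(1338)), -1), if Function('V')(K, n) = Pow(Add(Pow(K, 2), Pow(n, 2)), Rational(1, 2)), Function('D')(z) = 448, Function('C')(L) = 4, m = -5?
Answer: Add(Rational(-2587648, 4331543697), Mul(Rational(76, 4331543697), Pow(5490810001, Rational(1, 2)))) ≈ 0.00070274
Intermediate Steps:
Function('S')(E) = 4
Function('a')(N) = Mul(4, N)
Pow(Add(Function('V')(-975, Pow(Function('a')(-19), -1)), Function('D')(1338)), -1) = Pow(Add(Pow(Add(Pow(-975, 2), Pow(Pow(Mul(4, -19), -1), 2)), Rational(1, 2)), 448), -1) = Pow(Add(Pow(Add(950625, Pow(Pow(-76, -1), 2)), Rational(1, 2)), 448), -1) = Pow(Add(Pow(Add(950625, Pow(Rational(-1, 76), 2)), Rational(1, 2)), 448), -1) = Pow(Add(Pow(Add(950625, Rational(1, 5776)), Rational(1, 2)), 448), -1) = Pow(Add(Pow(Rational(5490810001, 5776), Rational(1, 2)), 448), -1) = Pow(Add(Mul(Rational(1, 76), Pow(5490810001, Rational(1, 2))), 448), -1) = Pow(Add(448, Mul(Rational(1, 76), Pow(5490810001, Rational(1, 2)))), -1)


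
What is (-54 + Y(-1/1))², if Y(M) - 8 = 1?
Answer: 2025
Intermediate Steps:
Y(M) = 9 (Y(M) = 8 + 1 = 9)
(-54 + Y(-1/1))² = (-54 + 9)² = (-45)² = 2025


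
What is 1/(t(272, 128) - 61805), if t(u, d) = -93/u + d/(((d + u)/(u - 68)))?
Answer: -6800/419832421 ≈ -1.6197e-5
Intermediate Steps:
t(u, d) = -93/u + d*(-68 + u)/(d + u) (t(u, d) = -93/u + d/(((d + u)/(-68 + u))) = -93/u + d*((-68 + u)/(d + u)) = -93/u + d*(-68 + u)/(d + u))
1/(t(272, 128) - 61805) = 1/((-93*128 - 93*272 + 128*272² - 68*128*272)/(272*(128 + 272)) - 61805) = 1/((1/272)*(-11904 - 25296 + 128*73984 - 2367488)/400 - 61805) = 1/((1/272)*(1/400)*(-11904 - 25296 + 9469952 - 2367488) - 61805) = 1/((1/272)*(1/400)*7065264 - 61805) = 1/(441579/6800 - 61805) = 1/(-419832421/6800) = -6800/419832421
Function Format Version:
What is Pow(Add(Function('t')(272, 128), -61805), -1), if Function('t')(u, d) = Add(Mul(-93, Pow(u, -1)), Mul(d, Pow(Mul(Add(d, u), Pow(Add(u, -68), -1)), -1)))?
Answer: Rational(-6800, 419832421) ≈ -1.6197e-5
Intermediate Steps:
Function('t')(u, d) = Add(Mul(-93, Pow(u, -1)), Mul(d, Pow(Add(d, u), -1), Add(-68, u))) (Function('t')(u, d) = Add(Mul(-93, Pow(u, -1)), Mul(d, Pow(Mul(Add(d, u), Pow(Add(-68, u), -1)), -1))) = Add(Mul(-93, Pow(u, -1)), Mul(d, Pow(Mul(Pow(Add(-68, u), -1), Add(d, u)), -1))) = Add(Mul(-93, Pow(u, -1)), Mul(d, Mul(Pow(Add(d, u), -1), Add(-68, u)))) = Add(Mul(-93, Pow(u, -1)), Mul(d, Pow(Add(d, u), -1), Add(-68, u))))
Pow(Add(Function('t')(272, 128), -61805), -1) = Pow(Add(Mul(Pow(272, -1), Pow(Add(128, 272), -1), Add(Mul(-93, 128), Mul(-93, 272), Mul(128, Pow(272, 2)), Mul(-68, 128, 272))), -61805), -1) = Pow(Add(Mul(Rational(1, 272), Pow(400, -1), Add(-11904, -25296, Mul(128, 73984), -2367488)), -61805), -1) = Pow(Add(Mul(Rational(1, 272), Rational(1, 400), Add(-11904, -25296, 9469952, -2367488)), -61805), -1) = Pow(Add(Mul(Rational(1, 272), Rational(1, 400), 7065264), -61805), -1) = Pow(Add(Rational(441579, 6800), -61805), -1) = Pow(Rational(-419832421, 6800), -1) = Rational(-6800, 419832421)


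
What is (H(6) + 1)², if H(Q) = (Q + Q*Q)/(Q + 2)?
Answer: 625/16 ≈ 39.063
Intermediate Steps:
H(Q) = (Q + Q²)/(2 + Q)
(H(6) + 1)² = (6*(1 + 6)/(2 + 6) + 1)² = (6*7/8 + 1)² = (6*(⅛)*7 + 1)² = (21/4 + 1)² = (25/4)² = 625/16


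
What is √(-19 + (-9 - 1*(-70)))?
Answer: √42 ≈ 6.4807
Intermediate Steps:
√(-19 + (-9 - 1*(-70))) = √(-19 + (-9 + 70)) = √(-19 + 61) = √42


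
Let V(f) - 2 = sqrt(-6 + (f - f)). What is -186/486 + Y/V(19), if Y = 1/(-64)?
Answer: (-1984*sqrt(6) + 4049*I)/(5184*(sqrt(6) - 2*I)) ≈ -0.38584 + 0.0038273*I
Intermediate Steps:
V(f) = 2 + I*sqrt(6) (V(f) = 2 + sqrt(-6 + (f - f)) = 2 + sqrt(-6 + 0) = 2 + sqrt(-6) = 2 + I*sqrt(6))
Y = -1/64 ≈ -0.015625
-186/486 + Y/V(19) = -186/486 - 1/(64*(2 + I*sqrt(6))) = -186*1/486 - 1/(64*(2 + I*sqrt(6))) = -31/81 - 1/(64*(2 + I*sqrt(6)))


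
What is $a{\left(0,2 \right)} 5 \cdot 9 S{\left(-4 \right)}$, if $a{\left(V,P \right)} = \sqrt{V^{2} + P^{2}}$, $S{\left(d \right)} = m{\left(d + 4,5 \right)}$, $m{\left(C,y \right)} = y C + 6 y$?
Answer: $2700$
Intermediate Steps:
$m{\left(C,y \right)} = 6 y + C y$ ($m{\left(C,y \right)} = C y + 6 y = 6 y + C y$)
$S{\left(d \right)} = 50 + 5 d$ ($S{\left(d \right)} = 5 \left(6 + \left(d + 4\right)\right) = 5 \left(6 + \left(4 + d\right)\right) = 5 \left(10 + d\right) = 50 + 5 d$)
$a{\left(V,P \right)} = \sqrt{P^{2} + V^{2}}$
$a{\left(0,2 \right)} 5 \cdot 9 S{\left(-4 \right)} = \sqrt{2^{2} + 0^{2}} \cdot 5 \cdot 9 \left(50 + 5 \left(-4\right)\right) = \sqrt{4 + 0} \cdot 5 \cdot 9 \left(50 - 20\right) = \sqrt{4} \cdot 5 \cdot 9 \cdot 30 = 2 \cdot 5 \cdot 9 \cdot 30 = 10 \cdot 9 \cdot 30 = 90 \cdot 30 = 2700$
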